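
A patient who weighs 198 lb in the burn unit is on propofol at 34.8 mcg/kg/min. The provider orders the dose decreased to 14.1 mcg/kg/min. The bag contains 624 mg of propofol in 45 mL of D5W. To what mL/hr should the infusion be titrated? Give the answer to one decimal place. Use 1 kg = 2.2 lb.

5.5 mL/hr

Weight = 198 lb ÷ 2.2 lb/kg = 90 kg
Dose = 14.1 mcg/kg/min × 90 kg = 1269 mcg/min
1269 mcg/min × 60 min/hr = 76140 mcg/hr
Concentration = 624 mg ÷ 45 mL = 13.86667 mg/mL = 13866.67 mcg/mL
Rate = 76140 mcg/hr ÷ 13866.67 mcg/mL = 5.490865 mL/hr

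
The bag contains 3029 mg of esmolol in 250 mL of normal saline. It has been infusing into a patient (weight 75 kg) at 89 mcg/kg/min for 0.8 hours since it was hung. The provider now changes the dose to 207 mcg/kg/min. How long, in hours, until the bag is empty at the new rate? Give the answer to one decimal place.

2.9 hours

Initial rate:
Dose = 89 mcg/kg/min × 75 kg = 6675 mcg/min
6675 mcg/min × 60 min/hr = 400500 mcg/hr
Concentration = 3029 mg ÷ 250 mL = 12.116 mg/mL = 12116 mcg/mL
Rate = 400500 mcg/hr ÷ 12116 mcg/mL = 33.05546 mL/hr
Volume infused so far = 33.05546 mL/hr × 0.8 hr = 26.44437 mL
Volume remaining = 250 − 26.44437 = 223.5556 mL
New rate:
Dose = 207 mcg/kg/min × 75 kg = 15525 mcg/min
15525 mcg/min × 60 min/hr = 931500 mcg/hr
Rate = 931500 mcg/hr ÷ 12116 mcg/mL = 76.88181 mL/hr
Time remaining = 223.5556 mL ÷ 76.88181 mL/hr = 2.907783 hr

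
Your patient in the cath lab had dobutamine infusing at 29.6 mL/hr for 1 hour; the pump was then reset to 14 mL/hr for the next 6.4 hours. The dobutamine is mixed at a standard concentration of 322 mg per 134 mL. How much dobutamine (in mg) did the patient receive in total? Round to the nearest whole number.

Concentration = 322 mg ÷ 134 mL = 2.402985 mg/mL
Stage 1: 29.6 mL/hr × 1 hr = 29.6 mL → 29.6 mL × 2.402985 mg/mL = 71.12836 mg
Stage 2: 14 mL/hr × 6.4 hr = 89.6 mL → 89.6 mL × 2.402985 mg/mL = 215.3075 mg
Total = 71.12836 + 215.3075 = 286.4358 mg

286 mg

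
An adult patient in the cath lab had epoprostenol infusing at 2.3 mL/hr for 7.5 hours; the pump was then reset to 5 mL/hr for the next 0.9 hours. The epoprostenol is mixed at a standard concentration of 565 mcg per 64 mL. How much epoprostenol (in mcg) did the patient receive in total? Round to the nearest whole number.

Concentration = 565 mcg ÷ 64 mL = 8.828125 mcg/mL
Stage 1: 2.3 mL/hr × 7.5 hr = 17.25 mL → 17.25 mL × 8.828125 mcg/mL = 152.2852 mcg
Stage 2: 5 mL/hr × 0.9 hr = 4.5 mL → 4.5 mL × 8.828125 mcg/mL = 39.72656 mcg
Total = 152.2852 + 39.72656 = 192.0117 mcg

192 mcg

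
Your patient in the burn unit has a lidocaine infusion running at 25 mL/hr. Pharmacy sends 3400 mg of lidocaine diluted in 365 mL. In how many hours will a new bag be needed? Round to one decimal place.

Duration = 365 mL ÷ 25 mL/hr = 14.6 hr

14.6 hours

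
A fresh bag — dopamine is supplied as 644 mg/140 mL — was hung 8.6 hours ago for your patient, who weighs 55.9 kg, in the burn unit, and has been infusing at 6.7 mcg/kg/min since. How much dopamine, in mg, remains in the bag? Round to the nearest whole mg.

Dose = 6.7 mcg/kg/min × 55.9 kg = 374.53 mcg/min
374.53 mcg/min × 60 min/hr = 22471.8 mcg/hr
Concentration = 644 mg ÷ 140 mL = 4.6 mg/mL = 4600 mcg/mL
Rate = 22471.8 mcg/hr ÷ 4600 mcg/mL = 4.885174 mL/hr
Volume infused = 4.885174 mL/hr × 8.6 hr = 42.0125 mL
Volume remaining = 140 − 42.0125 = 97.9875 mL
Drug remaining = 97.9875 mL × 4600 mcg/mL = 450742.5 mcg = 450.7425 mg

451 mg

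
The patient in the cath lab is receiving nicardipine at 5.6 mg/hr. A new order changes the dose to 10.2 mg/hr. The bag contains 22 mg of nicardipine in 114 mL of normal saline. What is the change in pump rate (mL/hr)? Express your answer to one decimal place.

23.8 mL/hr

At the current dose:
Concentration = 22 mg ÷ 114 mL = 0.1929825 mg/mL
Rate = 5.6 mg/hr ÷ 0.1929825 mg/mL = 29.01818 mL/hr
At the new dose:
Rate = 10.2 mg/hr ÷ 0.1929825 mg/mL = 52.85455 mL/hr
Change = 52.85455 − 29.01818 = 23.83636 mL/hr → 23.83636 mL/hr increase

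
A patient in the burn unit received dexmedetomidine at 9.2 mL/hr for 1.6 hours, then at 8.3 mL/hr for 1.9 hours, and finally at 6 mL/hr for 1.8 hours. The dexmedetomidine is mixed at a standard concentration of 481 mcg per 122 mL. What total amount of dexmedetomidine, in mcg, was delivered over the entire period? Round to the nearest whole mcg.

163 mcg

Concentration = 481 mcg ÷ 122 mL = 3.942623 mcg/mL
Stage 1: 9.2 mL/hr × 1.6 hr = 14.72 mL → 14.72 mL × 3.942623 mcg/mL = 58.03541 mcg
Stage 2: 8.3 mL/hr × 1.9 hr = 15.77 mL → 15.77 mL × 3.942623 mcg/mL = 62.17516 mcg
Stage 3: 6 mL/hr × 1.8 hr = 10.8 mL → 10.8 mL × 3.942623 mcg/mL = 42.58033 mcg
Total = 58.03541 + 62.17516 + 42.58033 = 162.7909 mcg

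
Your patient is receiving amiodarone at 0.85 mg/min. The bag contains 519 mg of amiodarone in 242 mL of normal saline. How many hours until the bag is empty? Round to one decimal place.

10.2 hours

0.85 mg/min × 60 min/hr = 51 mg/hr
Concentration = 519 mg ÷ 242 mL = 2.144628 mg/mL
Rate = 51 mg/hr ÷ 2.144628 mg/mL = 23.78035 mL/hr
Duration = 242 mL ÷ 23.78035 mL/hr = 10.17647 hr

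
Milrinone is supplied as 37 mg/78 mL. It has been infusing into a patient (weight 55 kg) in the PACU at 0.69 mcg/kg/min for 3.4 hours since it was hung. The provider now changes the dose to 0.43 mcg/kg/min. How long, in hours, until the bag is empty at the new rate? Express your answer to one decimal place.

Initial rate:
Dose = 0.69 mcg/kg/min × 55 kg = 37.95 mcg/min
37.95 mcg/min × 60 min/hr = 2277 mcg/hr
Concentration = 37 mg ÷ 78 mL = 0.474359 mg/mL = 474.359 mcg/mL
Rate = 2277 mcg/hr ÷ 474.359 mcg/mL = 4.800162 mL/hr
Volume infused so far = 4.800162 mL/hr × 3.4 hr = 16.32055 mL
Volume remaining = 78 − 16.32055 = 61.67945 mL
New rate:
Dose = 0.43 mcg/kg/min × 55 kg = 23.65 mcg/min
23.65 mcg/min × 60 min/hr = 1419 mcg/hr
Rate = 1419 mcg/hr ÷ 474.359 mcg/mL = 2.991405 mL/hr
Time remaining = 61.67945 mL ÷ 2.991405 mL/hr = 20.61889 hr

20.6 hours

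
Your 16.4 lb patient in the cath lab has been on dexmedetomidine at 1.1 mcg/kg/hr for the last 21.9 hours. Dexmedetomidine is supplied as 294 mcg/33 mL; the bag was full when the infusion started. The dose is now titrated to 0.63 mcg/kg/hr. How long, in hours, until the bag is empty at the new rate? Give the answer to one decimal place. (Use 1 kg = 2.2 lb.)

Initial rate:
Weight = 16.4 lb ÷ 2.2 lb/kg = 7.454545 kg
Dose = 1.1 mcg/kg/hr × 7.454545 kg = 8.2 mcg/hr
Concentration = 294 mcg ÷ 33 mL = 8.909091 mcg/mL
Rate = 8.2 mcg/hr ÷ 8.909091 mcg/mL = 0.9204082 mL/hr
Volume infused so far = 0.9204082 mL/hr × 21.9 hr = 20.15694 mL
Volume remaining = 33 − 20.15694 = 12.84306 mL
New rate:
Dose = 0.63 mcg/kg/hr × 7.454545 kg = 4.696364 mcg/hr
Rate = 4.696364 mcg/hr ÷ 8.909091 mcg/mL = 0.5271429 mL/hr
Time remaining = 12.84306 mL ÷ 0.5271429 mL/hr = 24.36353 hr

24.4 hours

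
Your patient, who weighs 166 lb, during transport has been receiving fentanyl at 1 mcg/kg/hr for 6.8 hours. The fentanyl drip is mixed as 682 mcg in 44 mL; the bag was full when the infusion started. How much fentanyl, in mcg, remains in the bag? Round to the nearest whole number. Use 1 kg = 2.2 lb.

Weight = 166 lb ÷ 2.2 lb/kg = 75.45455 kg
Dose = 1 mcg/kg/hr × 75.45455 kg = 75.45455 mcg/hr
Concentration = 682 mcg ÷ 44 mL = 15.5 mcg/mL
Rate = 75.45455 mcg/hr ÷ 15.5 mcg/mL = 4.868035 mL/hr
Volume infused = 4.868035 mL/hr × 6.8 hr = 33.10264 mL
Volume remaining = 44 − 33.10264 = 10.89736 mL
Drug remaining = 10.89736 mL × 15.5 mcg/mL = 168.9091 mcg

169 mcg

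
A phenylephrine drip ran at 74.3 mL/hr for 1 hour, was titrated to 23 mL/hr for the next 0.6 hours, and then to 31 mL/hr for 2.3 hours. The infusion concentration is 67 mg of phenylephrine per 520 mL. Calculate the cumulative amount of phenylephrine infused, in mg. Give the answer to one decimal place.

Concentration = 67 mg ÷ 520 mL = 0.1288462 mg/mL
Stage 1: 74.3 mL/hr × 1 hr = 74.3 mL → 74.3 mL × 0.1288462 mg/mL = 9.573269 mg
Stage 2: 23 mL/hr × 0.6 hr = 13.8 mL → 13.8 mL × 0.1288462 mg/mL = 1.778077 mg
Stage 3: 31 mL/hr × 2.3 hr = 71.3 mL → 71.3 mL × 0.1288462 mg/mL = 9.186731 mg
Total = 9.573269 + 1.778077 + 9.186731 = 20.53808 mg

20.5 mg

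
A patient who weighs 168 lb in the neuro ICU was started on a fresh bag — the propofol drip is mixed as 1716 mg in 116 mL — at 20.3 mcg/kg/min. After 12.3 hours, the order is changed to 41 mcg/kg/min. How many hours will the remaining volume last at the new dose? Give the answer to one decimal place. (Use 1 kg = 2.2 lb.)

3.0 hours

Initial rate:
Weight = 168 lb ÷ 2.2 lb/kg = 76.36364 kg
Dose = 20.3 mcg/kg/min × 76.36364 kg = 1550.182 mcg/min
1550.182 mcg/min × 60 min/hr = 93010.91 mcg/hr
Concentration = 1716 mg ÷ 116 mL = 14.7931 mg/mL = 14793.1 mcg/mL
Rate = 93010.91 mcg/hr ÷ 14793.1 mcg/mL = 6.287451 mL/hr
Volume infused so far = 6.287451 mL/hr × 12.3 hr = 77.33564 mL
Volume remaining = 116 − 77.33564 = 38.66436 mL
New rate:
Dose = 41 mcg/kg/min × 76.36364 kg = 3130.909 mcg/min
3130.909 mcg/min × 60 min/hr = 187854.5 mcg/hr
Rate = 187854.5 mcg/hr ÷ 14793.1 mcg/mL = 12.69879 mL/hr
Time remaining = 38.66436 mL ÷ 12.69879 mL/hr = 3.044727 hr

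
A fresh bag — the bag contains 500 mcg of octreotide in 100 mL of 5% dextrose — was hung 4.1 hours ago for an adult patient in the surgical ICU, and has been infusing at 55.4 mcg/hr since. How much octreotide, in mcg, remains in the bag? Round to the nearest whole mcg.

273 mcg

Concentration = 500 mcg ÷ 100 mL = 5 mcg/mL
Rate = 55.4 mcg/hr ÷ 5 mcg/mL = 11.08 mL/hr
Volume infused = 11.08 mL/hr × 4.1 hr = 45.428 mL
Volume remaining = 100 − 45.428 = 54.572 mL
Drug remaining = 54.572 mL × 5 mcg/mL = 272.86 mcg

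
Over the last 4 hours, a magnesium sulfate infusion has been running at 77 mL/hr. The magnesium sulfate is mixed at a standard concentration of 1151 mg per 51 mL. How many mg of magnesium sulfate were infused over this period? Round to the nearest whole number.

6951 mg

Concentration = 1151 mg ÷ 51 mL = 22.56863 mg/mL
Drug rate = 77 mL/hr × 22.56863 mg/mL = 1737.784 mg/hr
Total = 1737.784 mg/hr × 4 hr = 6951.137 mg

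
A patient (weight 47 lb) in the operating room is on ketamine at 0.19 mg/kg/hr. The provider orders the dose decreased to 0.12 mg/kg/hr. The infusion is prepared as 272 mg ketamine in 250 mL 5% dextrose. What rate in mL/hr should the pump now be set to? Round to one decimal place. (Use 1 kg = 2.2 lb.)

Weight = 47 lb ÷ 2.2 lb/kg = 21.36364 kg
Dose = 0.12 mg/kg/hr × 21.36364 kg = 2.563636 mg/hr
Concentration = 272 mg ÷ 250 mL = 1.088 mg/mL
Rate = 2.563636 mg/hr ÷ 1.088 mg/mL = 2.356283 mL/hr

2.4 mL/hr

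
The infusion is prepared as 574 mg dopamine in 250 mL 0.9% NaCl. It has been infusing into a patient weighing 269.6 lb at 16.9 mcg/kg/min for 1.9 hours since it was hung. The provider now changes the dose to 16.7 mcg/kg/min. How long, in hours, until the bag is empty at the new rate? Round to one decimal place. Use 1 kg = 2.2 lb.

Initial rate:
Weight = 269.6 lb ÷ 2.2 lb/kg = 122.5455 kg
Dose = 16.9 mcg/kg/min × 122.5455 kg = 2071.018 mcg/min
2071.018 mcg/min × 60 min/hr = 124261.1 mcg/hr
Concentration = 574 mg ÷ 250 mL = 2.296 mg/mL = 2296 mcg/mL
Rate = 124261.1 mcg/hr ÷ 2296 mcg/mL = 54.12068 mL/hr
Volume infused so far = 54.12068 mL/hr × 1.9 hr = 102.8293 mL
Volume remaining = 250 − 102.8293 = 147.1707 mL
New rate:
Dose = 16.7 mcg/kg/min × 122.5455 kg = 2046.509 mcg/min
2046.509 mcg/min × 60 min/hr = 122790.5 mcg/hr
Rate = 122790.5 mcg/hr ÷ 2296 mcg/mL = 53.4802 mL/hr
Time remaining = 147.1707 mL ÷ 53.4802 mL/hr = 2.751873 hr

2.8 hours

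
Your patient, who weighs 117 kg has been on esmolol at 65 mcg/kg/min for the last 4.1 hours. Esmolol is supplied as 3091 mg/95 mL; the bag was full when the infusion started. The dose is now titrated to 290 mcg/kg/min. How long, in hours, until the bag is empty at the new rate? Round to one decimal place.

0.6 hours

Initial rate:
Dose = 65 mcg/kg/min × 117 kg = 7605 mcg/min
7605 mcg/min × 60 min/hr = 456300 mcg/hr
Concentration = 3091 mg ÷ 95 mL = 32.53684 mg/mL = 32536.84 mcg/mL
Rate = 456300 mcg/hr ÷ 32536.84 mcg/mL = 14.0241 mL/hr
Volume infused so far = 14.0241 mL/hr × 4.1 hr = 57.49882 mL
Volume remaining = 95 − 57.49882 = 37.50118 mL
New rate:
Dose = 290 mcg/kg/min × 117 kg = 33930 mcg/min
33930 mcg/min × 60 min/hr = 2035800 mcg/hr
Rate = 2035800 mcg/hr ÷ 32536.84 mcg/mL = 62.56907 mL/hr
Time remaining = 37.50118 mL ÷ 62.56907 mL/hr = 0.5993565 hr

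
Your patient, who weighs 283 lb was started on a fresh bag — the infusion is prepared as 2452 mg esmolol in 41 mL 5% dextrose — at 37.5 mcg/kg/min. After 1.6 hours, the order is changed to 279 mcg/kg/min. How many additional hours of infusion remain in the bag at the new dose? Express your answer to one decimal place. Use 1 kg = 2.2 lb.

0.9 hours

Initial rate:
Weight = 283 lb ÷ 2.2 lb/kg = 128.6364 kg
Dose = 37.5 mcg/kg/min × 128.6364 kg = 4823.864 mcg/min
4823.864 mcg/min × 60 min/hr = 289431.8 mcg/hr
Concentration = 2452 mg ÷ 41 mL = 59.80488 mg/mL = 59804.88 mcg/mL
Rate = 289431.8 mcg/hr ÷ 59804.88 mcg/mL = 4.839602 mL/hr
Volume infused so far = 4.839602 mL/hr × 1.6 hr = 7.743363 mL
Volume remaining = 41 − 7.743363 = 33.25664 mL
New rate:
Dose = 279 mcg/kg/min × 128.6364 kg = 35889.55 mcg/min
35889.55 mcg/min × 60 min/hr = 2153373 mcg/hr
Rate = 2153373 mcg/hr ÷ 59804.88 mcg/mL = 36.00664 mL/hr
Time remaining = 33.25664 mL ÷ 36.00664 mL/hr = 0.9236251 hr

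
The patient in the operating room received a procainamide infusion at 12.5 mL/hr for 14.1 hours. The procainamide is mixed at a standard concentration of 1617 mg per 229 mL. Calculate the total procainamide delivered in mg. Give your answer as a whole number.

Concentration = 1617 mg ÷ 229 mL = 7.061135 mg/mL
Drug rate = 12.5 mL/hr × 7.061135 mg/mL = 88.26419 mg/hr
Total = 88.26419 mg/hr × 14.1 hr = 1244.525 mg

1245 mg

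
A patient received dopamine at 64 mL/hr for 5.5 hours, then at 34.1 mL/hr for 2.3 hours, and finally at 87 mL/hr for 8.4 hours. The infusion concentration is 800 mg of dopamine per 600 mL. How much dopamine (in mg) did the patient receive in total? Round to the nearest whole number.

Concentration = 800 mg ÷ 600 mL = 1.333333 mg/mL
Stage 1: 64 mL/hr × 5.5 hr = 352 mL → 352 mL × 1.333333 mg/mL = 469.3333 mg
Stage 2: 34.1 mL/hr × 2.3 hr = 78.43 mL → 78.43 mL × 1.333333 mg/mL = 104.5733 mg
Stage 3: 87 mL/hr × 8.4 hr = 730.8 mL → 730.8 mL × 1.333333 mg/mL = 974.4 mg
Total = 469.3333 + 104.5733 + 974.4 = 1548.307 mg

1548 mg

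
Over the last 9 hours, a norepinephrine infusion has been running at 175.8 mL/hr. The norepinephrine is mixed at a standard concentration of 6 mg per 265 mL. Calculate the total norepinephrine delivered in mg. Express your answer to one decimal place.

Concentration = 6 mg ÷ 265 mL = 0.02264151 mg/mL = 22.64151 mcg/mL
Drug rate = 175.8 mL/hr × 22.64151 mcg/mL = 3980.377 mcg/hr
Total = 3980.377 mcg/hr × 9 hr = 35823.4 mcg = 35.8234 mg

35.8 mg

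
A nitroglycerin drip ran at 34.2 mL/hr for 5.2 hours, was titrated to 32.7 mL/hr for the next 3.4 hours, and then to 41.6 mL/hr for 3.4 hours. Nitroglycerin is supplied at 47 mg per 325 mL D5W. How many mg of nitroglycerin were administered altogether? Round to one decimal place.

Concentration = 47 mg ÷ 325 mL = 0.1446154 mg/mL
Stage 1: 34.2 mL/hr × 5.2 hr = 177.84 mL → 177.84 mL × 0.1446154 mg/mL = 25.7184 mg
Stage 2: 32.7 mL/hr × 3.4 hr = 111.18 mL → 111.18 mL × 0.1446154 mg/mL = 16.07834 mg
Stage 3: 41.6 mL/hr × 3.4 hr = 141.44 mL → 141.44 mL × 0.1446154 mg/mL = 20.4544 mg
Total = 25.7184 + 16.07834 + 20.4544 = 62.25114 mg

62.3 mg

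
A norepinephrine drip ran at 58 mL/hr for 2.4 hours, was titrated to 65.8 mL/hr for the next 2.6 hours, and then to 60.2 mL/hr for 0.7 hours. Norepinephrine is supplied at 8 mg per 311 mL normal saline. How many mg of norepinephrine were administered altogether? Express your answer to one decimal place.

9.1 mg

Concentration = 8 mg ÷ 311 mL = 0.02572347 mg/mL
Stage 1: 58 mL/hr × 2.4 hr = 139.2 mL → 139.2 mL × 0.02572347 mg/mL = 3.580707 mg
Stage 2: 65.8 mL/hr × 2.6 hr = 171.08 mL → 171.08 mL × 0.02572347 mg/mL = 4.400772 mg
Stage 3: 60.2 mL/hr × 0.7 hr = 42.14 mL → 42.14 mL × 0.02572347 mg/mL = 1.083987 mg
Total = 3.580707 + 4.400772 + 1.083987 = 9.065466 mg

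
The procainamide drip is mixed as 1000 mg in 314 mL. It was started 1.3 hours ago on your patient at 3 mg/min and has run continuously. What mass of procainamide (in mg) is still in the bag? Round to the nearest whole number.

3 mg/min × 60 min/hr = 180 mg/hr
Concentration = 1000 mg ÷ 314 mL = 3.184713 mg/mL
Rate = 180 mg/hr ÷ 3.184713 mg/mL = 56.52 mL/hr
Volume infused = 56.52 mL/hr × 1.3 hr = 73.476 mL
Volume remaining = 314 − 73.476 = 240.524 mL
Drug remaining = 240.524 mL × 3.184713 mg/mL = 766 mg

766 mg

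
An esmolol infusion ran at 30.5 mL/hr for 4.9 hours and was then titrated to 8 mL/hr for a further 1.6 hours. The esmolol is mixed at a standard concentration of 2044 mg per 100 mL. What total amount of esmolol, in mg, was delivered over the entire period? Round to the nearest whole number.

3316 mg

Concentration = 2044 mg ÷ 100 mL = 20.44 mg/mL
Stage 1: 30.5 mL/hr × 4.9 hr = 149.45 mL → 149.45 mL × 20.44 mg/mL = 3054.758 mg
Stage 2: 8 mL/hr × 1.6 hr = 12.8 mL → 12.8 mL × 20.44 mg/mL = 261.632 mg
Total = 3054.758 + 261.632 = 3316.39 mg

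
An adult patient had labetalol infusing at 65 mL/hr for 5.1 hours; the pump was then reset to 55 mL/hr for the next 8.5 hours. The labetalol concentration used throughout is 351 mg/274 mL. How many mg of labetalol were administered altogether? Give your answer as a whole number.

Concentration = 351 mg ÷ 274 mL = 1.281022 mg/mL
Stage 1: 65 mL/hr × 5.1 hr = 331.5 mL → 331.5 mL × 1.281022 mg/mL = 424.6588 mg
Stage 2: 55 mL/hr × 8.5 hr = 467.5 mL → 467.5 mL × 1.281022 mg/mL = 598.8777 mg
Total = 424.6588 + 598.8777 = 1023.536 mg

1024 mg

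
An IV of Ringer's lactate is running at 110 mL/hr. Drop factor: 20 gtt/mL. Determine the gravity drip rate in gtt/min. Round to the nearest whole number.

37 gtt/min

110 mL/hr ÷ 60 min/hr = 1.833333 mL/min
1.833333 mL/min × 20 gtt/mL = 36.66667 gtt/min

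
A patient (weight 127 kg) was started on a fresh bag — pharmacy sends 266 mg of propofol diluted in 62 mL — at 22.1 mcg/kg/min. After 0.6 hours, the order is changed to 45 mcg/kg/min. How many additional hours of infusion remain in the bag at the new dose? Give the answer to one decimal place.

0.5 hours

Initial rate:
Dose = 22.1 mcg/kg/min × 127 kg = 2806.7 mcg/min
2806.7 mcg/min × 60 min/hr = 168402 mcg/hr
Concentration = 266 mg ÷ 62 mL = 4.290323 mg/mL = 4290.323 mcg/mL
Rate = 168402 mcg/hr ÷ 4290.323 mcg/mL = 39.25159 mL/hr
Volume infused so far = 39.25159 mL/hr × 0.6 hr = 23.55096 mL
Volume remaining = 62 − 23.55096 = 38.44904 mL
New rate:
Dose = 45 mcg/kg/min × 127 kg = 5715 mcg/min
5715 mcg/min × 60 min/hr = 342900 mcg/hr
Rate = 342900 mcg/hr ÷ 4290.323 mcg/mL = 79.92406 mL/hr
Time remaining = 38.44904 mL ÷ 79.92406 mL/hr = 0.4810697 hr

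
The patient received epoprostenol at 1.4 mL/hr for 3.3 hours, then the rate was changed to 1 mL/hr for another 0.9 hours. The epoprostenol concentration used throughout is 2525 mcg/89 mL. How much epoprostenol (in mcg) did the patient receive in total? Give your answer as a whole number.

157 mcg

Concentration = 2525 mcg ÷ 89 mL = 28.37079 mcg/mL
Stage 1: 1.4 mL/hr × 3.3 hr = 4.62 mL → 4.62 mL × 28.37079 mcg/mL = 131.073 mcg
Stage 2: 1 mL/hr × 0.9 hr = 0.9 mL → 0.9 mL × 28.37079 mcg/mL = 25.53371 mcg
Total = 131.073 + 25.53371 = 156.6067 mcg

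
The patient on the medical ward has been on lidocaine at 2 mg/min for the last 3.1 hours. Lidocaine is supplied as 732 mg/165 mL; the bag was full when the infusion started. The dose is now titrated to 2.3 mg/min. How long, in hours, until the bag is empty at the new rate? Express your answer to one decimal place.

2.6 hours

Initial rate:
2 mg/min × 60 min/hr = 120 mg/hr
Concentration = 732 mg ÷ 165 mL = 4.436364 mg/mL
Rate = 120 mg/hr ÷ 4.436364 mg/mL = 27.04918 mL/hr
Volume infused so far = 27.04918 mL/hr × 3.1 hr = 83.85246 mL
Volume remaining = 165 − 83.85246 = 81.14754 mL
New rate:
2.3 mg/min × 60 min/hr = 138 mg/hr
Rate = 138 mg/hr ÷ 4.436364 mg/mL = 31.10656 mL/hr
Time remaining = 81.14754 mL ÷ 31.10656 mL/hr = 2.608696 hr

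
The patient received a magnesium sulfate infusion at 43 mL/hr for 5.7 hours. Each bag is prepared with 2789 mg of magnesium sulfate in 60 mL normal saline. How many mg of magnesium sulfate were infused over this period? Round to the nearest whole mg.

11393 mg

Concentration = 2789 mg ÷ 60 mL = 46.48333 mg/mL
Drug rate = 43 mL/hr × 46.48333 mg/mL = 1998.783 mg/hr
Total = 1998.783 mg/hr × 5.7 hr = 11393.07 mg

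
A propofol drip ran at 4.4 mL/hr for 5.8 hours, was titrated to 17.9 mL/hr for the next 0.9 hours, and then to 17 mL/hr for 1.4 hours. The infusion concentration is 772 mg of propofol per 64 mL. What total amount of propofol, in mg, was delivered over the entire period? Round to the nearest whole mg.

Concentration = 772 mg ÷ 64 mL = 12.0625 mg/mL
Stage 1: 4.4 mL/hr × 5.8 hr = 25.52 mL → 25.52 mL × 12.0625 mg/mL = 307.835 mg
Stage 2: 17.9 mL/hr × 0.9 hr = 16.11 mL → 16.11 mL × 12.0625 mg/mL = 194.3269 mg
Stage 3: 17 mL/hr × 1.4 hr = 23.8 mL → 23.8 mL × 12.0625 mg/mL = 287.0875 mg
Total = 307.835 + 194.3269 + 287.0875 = 789.2494 mg

789 mg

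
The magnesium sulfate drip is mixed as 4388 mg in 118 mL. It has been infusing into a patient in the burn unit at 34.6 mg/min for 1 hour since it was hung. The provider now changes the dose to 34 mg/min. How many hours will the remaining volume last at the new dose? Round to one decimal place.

1.1 hours

Initial rate:
34.6 mg/min × 60 min/hr = 2076 mg/hr
Concentration = 4388 mg ÷ 118 mL = 37.18644 mg/mL
Rate = 2076 mg/hr ÷ 37.18644 mg/mL = 55.8268 mL/hr
Volume infused so far = 55.8268 mL/hr × 1 hr = 55.8268 mL
Volume remaining = 118 − 55.8268 = 62.1732 mL
New rate:
34 mg/min × 60 min/hr = 2040 mg/hr
Rate = 2040 mg/hr ÷ 37.18644 mg/mL = 54.85871 mL/hr
Time remaining = 62.1732 mL ÷ 54.85871 mL/hr = 1.133333 hr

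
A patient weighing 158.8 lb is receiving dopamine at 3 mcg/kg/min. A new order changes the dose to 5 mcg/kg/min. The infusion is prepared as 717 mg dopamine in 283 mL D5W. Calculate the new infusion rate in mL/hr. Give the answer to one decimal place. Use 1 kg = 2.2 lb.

Weight = 158.8 lb ÷ 2.2 lb/kg = 72.18182 kg
Dose = 5 mcg/kg/min × 72.18182 kg = 360.9091 mcg/min
360.9091 mcg/min × 60 min/hr = 21654.55 mcg/hr
Concentration = 717 mg ÷ 283 mL = 2.533569 mg/mL = 2533.569 mcg/mL
Rate = 21654.55 mcg/hr ÷ 2533.569 mcg/mL = 8.547052 mL/hr

8.5 mL/hr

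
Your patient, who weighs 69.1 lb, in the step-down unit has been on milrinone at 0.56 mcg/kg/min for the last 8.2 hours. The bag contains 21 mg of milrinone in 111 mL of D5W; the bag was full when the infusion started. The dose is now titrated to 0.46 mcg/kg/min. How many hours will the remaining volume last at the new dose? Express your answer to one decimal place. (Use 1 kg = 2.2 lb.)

14.2 hours

Initial rate:
Weight = 69.1 lb ÷ 2.2 lb/kg = 31.40909 kg
Dose = 0.56 mcg/kg/min × 31.40909 kg = 17.58909 mcg/min
17.58909 mcg/min × 60 min/hr = 1055.345 mcg/hr
Concentration = 21 mg ÷ 111 mL = 0.1891892 mg/mL = 189.1892 mcg/mL
Rate = 1055.345 mcg/hr ÷ 189.1892 mcg/mL = 5.578255 mL/hr
Volume infused so far = 5.578255 mL/hr × 8.2 hr = 45.74169 mL
Volume remaining = 111 − 45.74169 = 65.25831 mL
New rate:
Dose = 0.46 mcg/kg/min × 31.40909 kg = 14.44818 mcg/min
14.44818 mcg/min × 60 min/hr = 866.8909 mcg/hr
Rate = 866.8909 mcg/hr ÷ 189.1892 mcg/mL = 4.582138 mL/hr
Time remaining = 65.25831 mL ÷ 4.582138 mL/hr = 14.24189 hr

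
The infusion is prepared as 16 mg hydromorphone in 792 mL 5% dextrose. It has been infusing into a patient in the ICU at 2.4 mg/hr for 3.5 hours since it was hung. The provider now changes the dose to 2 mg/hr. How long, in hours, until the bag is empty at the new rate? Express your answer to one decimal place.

Initial rate:
Concentration = 16 mg ÷ 792 mL = 0.02020202 mg/mL
Rate = 2.4 mg/hr ÷ 0.02020202 mg/mL = 118.8 mL/hr
Volume infused so far = 118.8 mL/hr × 3.5 hr = 415.8 mL
Volume remaining = 792 − 415.8 = 376.2 mL
New rate:
Rate = 2 mg/hr ÷ 0.02020202 mg/mL = 99 mL/hr
Time remaining = 376.2 mL ÷ 99 mL/hr = 3.8 hr

3.8 hours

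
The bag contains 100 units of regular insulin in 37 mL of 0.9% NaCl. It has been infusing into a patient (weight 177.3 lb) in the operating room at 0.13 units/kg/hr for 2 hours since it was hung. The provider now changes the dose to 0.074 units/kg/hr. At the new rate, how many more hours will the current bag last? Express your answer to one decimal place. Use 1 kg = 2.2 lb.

13.3 hours

Initial rate:
Weight = 177.3 lb ÷ 2.2 lb/kg = 80.59091 kg
Dose = 0.13 units/kg/hr × 80.59091 kg = 10.47682 units/hr
Concentration = 100 units ÷ 37 mL = 2.702703 units/mL
Rate = 10.47682 units/hr ÷ 2.702703 units/mL = 3.876423 mL/hr
Volume infused so far = 3.876423 mL/hr × 2 hr = 7.752845 mL
Volume remaining = 37 − 7.752845 = 29.24715 mL
New rate:
Dose = 0.074 units/kg/hr × 80.59091 kg = 5.963727 units/hr
Rate = 5.963727 units/hr ÷ 2.702703 units/mL = 2.206579 mL/hr
Time remaining = 29.24715 mL ÷ 2.206579 mL/hr = 13.25452 hr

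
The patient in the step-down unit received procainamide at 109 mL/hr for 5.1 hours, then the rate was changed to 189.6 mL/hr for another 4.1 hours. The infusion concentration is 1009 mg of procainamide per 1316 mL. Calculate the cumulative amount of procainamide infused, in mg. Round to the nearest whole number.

Concentration = 1009 mg ÷ 1316 mL = 0.7667173 mg/mL
Stage 1: 109 mL/hr × 5.1 hr = 555.9 mL → 555.9 mL × 0.7667173 mg/mL = 426.2182 mg
Stage 2: 189.6 mL/hr × 4.1 hr = 777.36 mL → 777.36 mL × 0.7667173 mg/mL = 596.0154 mg
Total = 426.2182 + 596.0154 = 1022.234 mg

1022 mg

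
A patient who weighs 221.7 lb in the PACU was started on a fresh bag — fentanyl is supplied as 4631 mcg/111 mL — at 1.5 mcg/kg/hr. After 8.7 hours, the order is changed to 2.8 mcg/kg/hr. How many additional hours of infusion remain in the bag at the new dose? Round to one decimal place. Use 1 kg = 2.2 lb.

Initial rate:
Weight = 221.7 lb ÷ 2.2 lb/kg = 100.7727 kg
Dose = 1.5 mcg/kg/hr × 100.7727 kg = 151.1591 mcg/hr
Concentration = 4631 mcg ÷ 111 mL = 41.72072 mcg/mL
Rate = 151.1591 mcg/hr ÷ 41.72072 mcg/mL = 3.623118 mL/hr
Volume infused so far = 3.623118 mL/hr × 8.7 hr = 31.52113 mL
Volume remaining = 111 − 31.52113 = 79.47887 mL
New rate:
Dose = 2.8 mcg/kg/hr × 100.7727 kg = 282.1636 mcg/hr
Rate = 282.1636 mcg/hr ÷ 41.72072 mcg/mL = 6.763153 mL/hr
Time remaining = 79.47887 mL ÷ 6.763153 mL/hr = 11.75175 hr

11.8 hours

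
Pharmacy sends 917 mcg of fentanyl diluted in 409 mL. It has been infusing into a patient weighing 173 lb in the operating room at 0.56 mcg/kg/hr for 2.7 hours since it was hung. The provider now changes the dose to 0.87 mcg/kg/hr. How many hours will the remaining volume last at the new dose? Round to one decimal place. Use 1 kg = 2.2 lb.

Initial rate:
Weight = 173 lb ÷ 2.2 lb/kg = 78.63636 kg
Dose = 0.56 mcg/kg/hr × 78.63636 kg = 44.03636 mcg/hr
Concentration = 917 mcg ÷ 409 mL = 2.242054 mcg/mL
Rate = 44.03636 mcg/hr ÷ 2.242054 mcg/mL = 19.64108 mL/hr
Volume infused so far = 19.64108 mL/hr × 2.7 hr = 53.03092 mL
Volume remaining = 409 − 53.03092 = 355.9691 mL
New rate:
Dose = 0.87 mcg/kg/hr × 78.63636 kg = 68.41364 mcg/hr
Rate = 68.41364 mcg/hr ÷ 2.242054 mcg/mL = 30.51382 mL/hr
Time remaining = 355.9691 mL ÷ 30.51382 mL/hr = 11.66583 hr

11.7 hours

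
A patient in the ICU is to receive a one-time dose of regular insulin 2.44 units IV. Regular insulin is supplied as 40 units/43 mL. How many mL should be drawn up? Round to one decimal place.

Concentration = 40 units ÷ 43 mL = 0.9302326 units/mL
Volume = 2.44 units ÷ 0.9302326 units/mL = 2.623 mL

2.6 mL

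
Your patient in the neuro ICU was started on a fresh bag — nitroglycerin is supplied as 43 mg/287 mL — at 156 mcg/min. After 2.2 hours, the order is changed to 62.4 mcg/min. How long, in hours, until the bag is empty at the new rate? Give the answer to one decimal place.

Initial rate:
156 mcg/min × 60 min/hr = 9360 mcg/hr
Concentration = 43 mg ÷ 287 mL = 0.1498258 mg/mL = 149.8258 mcg/mL
Rate = 9360 mcg/hr ÷ 149.8258 mcg/mL = 62.47256 mL/hr
Volume infused so far = 62.47256 mL/hr × 2.2 hr = 137.4396 mL
Volume remaining = 287 − 137.4396 = 149.5604 mL
New rate:
62.4 mcg/min × 60 min/hr = 3744 mcg/hr
Rate = 3744 mcg/hr ÷ 149.8258 mcg/mL = 24.98902 mL/hr
Time remaining = 149.5604 mL ÷ 24.98902 mL/hr = 5.985043 hr

6.0 hours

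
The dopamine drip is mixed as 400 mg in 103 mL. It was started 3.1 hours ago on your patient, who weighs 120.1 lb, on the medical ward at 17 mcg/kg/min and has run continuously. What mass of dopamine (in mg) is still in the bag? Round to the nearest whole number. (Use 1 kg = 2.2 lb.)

227 mg

Weight = 120.1 lb ÷ 2.2 lb/kg = 54.59091 kg
Dose = 17 mcg/kg/min × 54.59091 kg = 928.0455 mcg/min
928.0455 mcg/min × 60 min/hr = 55682.73 mcg/hr
Concentration = 400 mg ÷ 103 mL = 3.883495 mg/mL = 3883.495 mcg/mL
Rate = 55682.73 mcg/hr ÷ 3883.495 mcg/mL = 14.3383 mL/hr
Volume infused = 14.3383 mL/hr × 3.1 hr = 44.44874 mL
Volume remaining = 103 − 44.44874 = 58.55126 mL
Drug remaining = 58.55126 mL × 3883.495 mcg/mL = 227383.5 mcg = 227.3835 mg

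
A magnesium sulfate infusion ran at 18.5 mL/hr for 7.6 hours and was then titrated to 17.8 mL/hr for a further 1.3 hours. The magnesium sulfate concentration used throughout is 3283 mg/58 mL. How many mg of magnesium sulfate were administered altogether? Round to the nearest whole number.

9268 mg

Concentration = 3283 mg ÷ 58 mL = 56.60345 mg/mL
Stage 1: 18.5 mL/hr × 7.6 hr = 140.6 mL → 140.6 mL × 56.60345 mg/mL = 7958.445 mg
Stage 2: 17.8 mL/hr × 1.3 hr = 23.14 mL → 23.14 mL × 56.60345 mg/mL = 1309.804 mg
Total = 7958.445 + 1309.804 = 9268.249 mg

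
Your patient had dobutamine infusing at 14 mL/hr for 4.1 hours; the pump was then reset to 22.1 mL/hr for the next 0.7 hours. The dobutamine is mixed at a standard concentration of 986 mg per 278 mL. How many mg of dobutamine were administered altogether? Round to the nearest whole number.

Concentration = 986 mg ÷ 278 mL = 3.546763 mg/mL
Stage 1: 14 mL/hr × 4.1 hr = 57.4 mL → 57.4 mL × 3.546763 mg/mL = 203.5842 mg
Stage 2: 22.1 mL/hr × 0.7 hr = 15.47 mL → 15.47 mL × 3.546763 mg/mL = 54.86842 mg
Total = 203.5842 + 54.86842 = 258.4526 mg

258 mg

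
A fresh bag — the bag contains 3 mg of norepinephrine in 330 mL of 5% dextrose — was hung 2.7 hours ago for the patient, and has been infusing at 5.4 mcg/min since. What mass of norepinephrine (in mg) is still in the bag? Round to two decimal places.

2.13 mg

5.4 mcg/min × 60 min/hr = 324 mcg/hr
Concentration = 3 mg ÷ 330 mL = 0.009090909 mg/mL = 9.090909 mcg/mL
Rate = 324 mcg/hr ÷ 9.090909 mcg/mL = 35.64 mL/hr
Volume infused = 35.64 mL/hr × 2.7 hr = 96.228 mL
Volume remaining = 330 − 96.228 = 233.772 mL
Drug remaining = 233.772 mL × 9.090909 mcg/mL = 2125.2 mcg = 2.1252 mg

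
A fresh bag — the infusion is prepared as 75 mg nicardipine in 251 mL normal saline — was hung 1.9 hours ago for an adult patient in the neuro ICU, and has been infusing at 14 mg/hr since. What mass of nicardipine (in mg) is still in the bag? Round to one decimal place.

Concentration = 75 mg ÷ 251 mL = 0.2988048 mg/mL
Rate = 14 mg/hr ÷ 0.2988048 mg/mL = 46.85333 mL/hr
Volume infused = 46.85333 mL/hr × 1.9 hr = 89.02133 mL
Volume remaining = 251 − 89.02133 = 161.9787 mL
Drug remaining = 161.9787 mL × 0.2988048 mg/mL = 48.4 mg

48.4 mg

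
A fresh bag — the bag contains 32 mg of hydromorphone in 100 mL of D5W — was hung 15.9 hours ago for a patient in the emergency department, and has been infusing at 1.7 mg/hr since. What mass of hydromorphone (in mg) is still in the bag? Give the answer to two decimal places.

Concentration = 32 mg ÷ 100 mL = 0.32 mg/mL
Rate = 1.7 mg/hr ÷ 0.32 mg/mL = 5.3125 mL/hr
Volume infused = 5.3125 mL/hr × 15.9 hr = 84.46875 mL
Volume remaining = 100 − 84.46875 = 15.53125 mL
Drug remaining = 15.53125 mL × 0.32 mg/mL = 4.97 mg

4.97 mg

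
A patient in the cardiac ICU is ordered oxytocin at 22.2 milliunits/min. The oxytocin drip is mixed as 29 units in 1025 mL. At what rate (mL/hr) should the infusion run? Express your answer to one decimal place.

47.1 mL/hr

22.2 milliunits/min × 60 min/hr = 1332 milliunits/hr
Concentration = 29 units ÷ 1025 mL = 0.02829268 units/mL = 28.29268 milliunits/mL
Rate = 1332 milliunits/hr ÷ 28.29268 milliunits/mL = 47.07931 mL/hr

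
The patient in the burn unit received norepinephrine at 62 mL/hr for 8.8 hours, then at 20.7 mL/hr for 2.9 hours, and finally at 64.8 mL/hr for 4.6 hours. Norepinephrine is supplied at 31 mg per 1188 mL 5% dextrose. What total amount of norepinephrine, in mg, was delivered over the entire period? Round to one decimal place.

Concentration = 31 mg ÷ 1188 mL = 0.02609428 mg/mL
Stage 1: 62 mL/hr × 8.8 hr = 545.6 mL → 545.6 mL × 0.02609428 mg/mL = 14.23704 mg
Stage 2: 20.7 mL/hr × 2.9 hr = 60.03 mL → 60.03 mL × 0.02609428 mg/mL = 1.566439 mg
Stage 3: 64.8 mL/hr × 4.6 hr = 298.08 mL → 298.08 mL × 0.02609428 mg/mL = 7.778182 mg
Total = 14.23704 + 1.566439 + 7.778182 = 23.58166 mg

23.6 mg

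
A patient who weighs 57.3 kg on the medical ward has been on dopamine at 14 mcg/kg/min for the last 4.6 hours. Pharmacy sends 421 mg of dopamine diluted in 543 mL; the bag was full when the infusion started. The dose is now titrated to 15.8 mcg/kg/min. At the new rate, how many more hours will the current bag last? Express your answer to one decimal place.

Initial rate:
Dose = 14 mcg/kg/min × 57.3 kg = 802.2 mcg/min
802.2 mcg/min × 60 min/hr = 48132 mcg/hr
Concentration = 421 mg ÷ 543 mL = 0.7753223 mg/mL = 775.3223 mcg/mL
Rate = 48132 mcg/hr ÷ 775.3223 mcg/mL = 62.07999 mL/hr
Volume infused so far = 62.07999 mL/hr × 4.6 hr = 285.568 mL
Volume remaining = 543 − 285.568 = 257.432 mL
New rate:
Dose = 15.8 mcg/kg/min × 57.3 kg = 905.34 mcg/min
905.34 mcg/min × 60 min/hr = 54320.4 mcg/hr
Rate = 54320.4 mcg/hr ÷ 775.3223 mcg/mL = 70.0617 mL/hr
Time remaining = 257.432 mL ÷ 70.0617 mL/hr = 3.674362 hr

3.7 hours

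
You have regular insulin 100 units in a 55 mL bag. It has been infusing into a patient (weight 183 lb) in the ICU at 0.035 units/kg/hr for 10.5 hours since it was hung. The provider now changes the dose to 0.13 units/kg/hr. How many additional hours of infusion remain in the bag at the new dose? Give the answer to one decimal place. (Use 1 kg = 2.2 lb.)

Initial rate:
Weight = 183 lb ÷ 2.2 lb/kg = 83.18182 kg
Dose = 0.035 units/kg/hr × 83.18182 kg = 2.911364 units/hr
Concentration = 100 units ÷ 55 mL = 1.818182 units/mL
Rate = 2.911364 units/hr ÷ 1.818182 units/mL = 1.60125 mL/hr
Volume infused so far = 1.60125 mL/hr × 10.5 hr = 16.81312 mL
Volume remaining = 55 − 16.81312 = 38.18688 mL
New rate:
Dose = 0.13 units/kg/hr × 83.18182 kg = 10.81364 units/hr
Rate = 10.81364 units/hr ÷ 1.818182 units/mL = 5.9475 mL/hr
Time remaining = 38.18688 mL ÷ 5.9475 mL/hr = 6.42066 hr

6.4 hours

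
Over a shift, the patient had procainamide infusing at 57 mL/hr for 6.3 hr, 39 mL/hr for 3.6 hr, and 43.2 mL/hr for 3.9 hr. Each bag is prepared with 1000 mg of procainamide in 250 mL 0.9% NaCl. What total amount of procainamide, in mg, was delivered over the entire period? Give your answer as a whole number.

2672 mg

Concentration = 1000 mg ÷ 250 mL = 4 mg/mL
Stage 1: 57 mL/hr × 6.3 hr = 359.1 mL → 359.1 mL × 4 mg/mL = 1436.4 mg
Stage 2: 39 mL/hr × 3.6 hr = 140.4 mL → 140.4 mL × 4 mg/mL = 561.6 mg
Stage 3: 43.2 mL/hr × 3.9 hr = 168.48 mL → 168.48 mL × 4 mg/mL = 673.92 mg
Total = 1436.4 + 561.6 + 673.92 = 2671.92 mg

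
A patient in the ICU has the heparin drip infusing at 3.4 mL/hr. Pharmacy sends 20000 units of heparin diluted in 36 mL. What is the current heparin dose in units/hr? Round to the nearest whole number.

1889 units/hr

Concentration = 20000 units ÷ 36 mL = 555.5556 units/mL
Drug rate = 3.4 mL/hr × 555.5556 units/mL = 1888.889 units/hr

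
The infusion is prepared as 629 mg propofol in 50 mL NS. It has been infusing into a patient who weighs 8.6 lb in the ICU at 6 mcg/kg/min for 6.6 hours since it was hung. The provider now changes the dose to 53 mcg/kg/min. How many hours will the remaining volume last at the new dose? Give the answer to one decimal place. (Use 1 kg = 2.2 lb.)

Initial rate:
Weight = 8.6 lb ÷ 2.2 lb/kg = 3.909091 kg
Dose = 6 mcg/kg/min × 3.909091 kg = 23.45455 mcg/min
23.45455 mcg/min × 60 min/hr = 1407.273 mcg/hr
Concentration = 629 mg ÷ 50 mL = 12.58 mg/mL = 12580 mcg/mL
Rate = 1407.273 mcg/hr ÷ 12580 mcg/mL = 0.1118659 mL/hr
Volume infused so far = 0.1118659 mL/hr × 6.6 hr = 0.7383148 mL
Volume remaining = 50 − 0.7383148 = 49.26169 mL
New rate:
Dose = 53 mcg/kg/min × 3.909091 kg = 207.1818 mcg/min
207.1818 mcg/min × 60 min/hr = 12430.91 mcg/hr
Rate = 12430.91 mcg/hr ÷ 12580 mcg/mL = 0.9881486 mL/hr
Time remaining = 49.26169 mL ÷ 0.9881486 mL/hr = 49.85251 hr

49.9 hours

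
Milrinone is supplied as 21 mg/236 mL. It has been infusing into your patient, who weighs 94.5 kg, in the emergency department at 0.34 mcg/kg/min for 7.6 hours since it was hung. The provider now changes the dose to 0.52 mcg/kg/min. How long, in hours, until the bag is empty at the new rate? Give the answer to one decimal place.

2.2 hours

Initial rate:
Dose = 0.34 mcg/kg/min × 94.5 kg = 32.13 mcg/min
32.13 mcg/min × 60 min/hr = 1927.8 mcg/hr
Concentration = 21 mg ÷ 236 mL = 0.08898305 mg/mL = 88.98305 mcg/mL
Rate = 1927.8 mcg/hr ÷ 88.98305 mcg/mL = 21.6648 mL/hr
Volume infused so far = 21.6648 mL/hr × 7.6 hr = 164.6525 mL
Volume remaining = 236 − 164.6525 = 71.34752 mL
New rate:
Dose = 0.52 mcg/kg/min × 94.5 kg = 49.14 mcg/min
49.14 mcg/min × 60 min/hr = 2948.4 mcg/hr
Rate = 2948.4 mcg/hr ÷ 88.98305 mcg/mL = 33.1344 mL/hr
Time remaining = 71.34752 mL ÷ 33.1344 mL/hr = 2.153276 hr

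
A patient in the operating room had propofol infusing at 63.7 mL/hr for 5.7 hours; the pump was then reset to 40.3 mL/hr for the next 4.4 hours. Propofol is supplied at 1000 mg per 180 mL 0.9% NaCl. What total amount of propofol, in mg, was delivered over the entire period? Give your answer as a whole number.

3002 mg

Concentration = 1000 mg ÷ 180 mL = 5.555556 mg/mL
Stage 1: 63.7 mL/hr × 5.7 hr = 363.09 mL → 363.09 mL × 5.555556 mg/mL = 2017.167 mg
Stage 2: 40.3 mL/hr × 4.4 hr = 177.32 mL → 177.32 mL × 5.555556 mg/mL = 985.1111 mg
Total = 2017.167 + 985.1111 = 3002.278 mg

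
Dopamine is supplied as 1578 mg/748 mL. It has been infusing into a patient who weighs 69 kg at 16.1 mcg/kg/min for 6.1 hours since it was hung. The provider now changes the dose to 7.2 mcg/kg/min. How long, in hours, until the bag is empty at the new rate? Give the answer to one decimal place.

39.3 hours

Initial rate:
Dose = 16.1 mcg/kg/min × 69 kg = 1110.9 mcg/min
1110.9 mcg/min × 60 min/hr = 66654 mcg/hr
Concentration = 1578 mg ÷ 748 mL = 2.109626 mg/mL = 2109.626 mcg/mL
Rate = 66654 mcg/hr ÷ 2109.626 mcg/mL = 31.59518 mL/hr
Volume infused so far = 31.59518 mL/hr × 6.1 hr = 192.7306 mL
Volume remaining = 748 − 192.7306 = 555.2694 mL
New rate:
Dose = 7.2 mcg/kg/min × 69 kg = 496.8 mcg/min
496.8 mcg/min × 60 min/hr = 29808 mcg/hr
Rate = 29808 mcg/hr ÷ 2109.626 mcg/mL = 14.12952 mL/hr
Time remaining = 555.2694 mL ÷ 14.12952 mL/hr = 39.29853 hr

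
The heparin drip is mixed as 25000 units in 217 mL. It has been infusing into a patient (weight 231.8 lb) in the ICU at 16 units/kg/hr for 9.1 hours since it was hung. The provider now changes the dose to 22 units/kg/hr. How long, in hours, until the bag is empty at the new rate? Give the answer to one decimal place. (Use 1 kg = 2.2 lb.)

4.2 hours

Initial rate:
Weight = 231.8 lb ÷ 2.2 lb/kg = 105.3636 kg
Dose = 16 units/kg/hr × 105.3636 kg = 1685.818 units/hr
Concentration = 25000 units ÷ 217 mL = 115.2074 units/mL
Rate = 1685.818 units/hr ÷ 115.2074 units/mL = 14.6329 mL/hr
Volume infused so far = 14.6329 mL/hr × 9.1 hr = 133.1594 mL
Volume remaining = 217 − 133.1594 = 83.84059 mL
New rate:
Dose = 22 units/kg/hr × 105.3636 kg = 2318 units/hr
Rate = 2318 units/hr ÷ 115.2074 units/mL = 20.12024 mL/hr
Time remaining = 83.84059 mL ÷ 20.12024 mL/hr = 4.166978 hr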